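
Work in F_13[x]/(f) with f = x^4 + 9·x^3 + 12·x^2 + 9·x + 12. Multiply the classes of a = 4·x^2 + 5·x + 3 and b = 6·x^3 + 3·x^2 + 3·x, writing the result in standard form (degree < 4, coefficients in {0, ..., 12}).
Multiply as integer polynomials: a · b = 24·x^5 + 42·x^4 + 45·x^3 + 24·x^2 + 9·x. Reducing coefficients mod 13: a · b ≡ 11·x^5 + 3·x^4 + 6·x^3 + 11·x^2 + 9·x. Now divide by f(x) = x^4 + 9·x^3 + 12·x^2 + 9·x + 12 in F_13[x], eliminating the leading term at each step:
  leading term 11·x^5: subtract (11·x)·f(x) = 11·x^5 + 8·x^4 + 2·x^3 + 8·x^2 + 2·x, leaving 8·x^4 + 4·x^3 + 3·x^2 + 7·x (coefficients mod 13)
  leading term 8·x^4: subtract (8)·f(x) = 8·x^4 + 7·x^3 + 5·x^2 + 7·x + 5, leaving 10·x^3 + 11·x^2 + 8 (coefficients mod 13)
The degree is now < 4, so this is the remainder. Hence a · b ≡ 10·x^3 + 11·x^2 + 8 in F_13[x]/(f).

Final answer: a · b ≡ 10·x^3 + 11·x^2 + 8 (mod f(x))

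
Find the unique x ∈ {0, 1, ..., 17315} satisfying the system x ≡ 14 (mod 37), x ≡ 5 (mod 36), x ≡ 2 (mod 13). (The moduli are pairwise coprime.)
The moduli 37, 36, 13 are pairwise coprime, so by the CRT there is a unique solution mod 37·36·13 = 17316.
Solve by successive substitution. Start with x ≡ 14 (mod 37).
  Combine with x ≡ 5 (mod 36): write x = 14 + 37·t and require 14 + 37·t ≡ 5 (mod 36), i.e. 37·t ≡ 5 − 14 ≡ 27 (mod 36). Since 37^(−1) ≡ 1 (mod 36) (37 ≡ 1 (mod 36)), t ≡ 1·27 ≡ 27 (mod 36). So x ≡ 14 + 37·27 = 1013 (mod 1332).
  Combine with x ≡ 2 (mod 13): write x = 1013 + 1332·t and require 1013 + 1332·t ≡ 2 (mod 13), i.e. 1332·t ≡ 2 − 1013 ≡ 3 (mod 13). Since 1332^(−1) ≡ 11 (mod 13) (1332 ≡ 6 (mod 13)), t ≡ 11·3 ≡ 7 (mod 13). So x ≡ 1013 + 1332·7 = 10337 (mod 17316).
Unique solution in [0, 17316): x = 10337.

Final answer: x ≡ 10337 (mod 17316); the representative in [0, 17316) is 10337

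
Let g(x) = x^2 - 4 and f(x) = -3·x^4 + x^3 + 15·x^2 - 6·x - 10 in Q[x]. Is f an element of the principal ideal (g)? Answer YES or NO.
In Q[x] the ideal (g) consists of all multiples of g, so f ∈ (g) iff g | f, i.e. iff the remainder of f on division by g is 0. Divide f by g (g is monic, so eliminate the leading term of the running remainder at each step):
  leading term -3·x^4: subtract (-3·x^2)·g(x) = -3·x^4 + 12·x^2, leaving x^3 + 3·x^2 - 6·x - 10
  leading term x^3: subtract (x)·g(x) = x^3 - 4·x, leaving 3·x^2 - 2·x - 10
  leading term 3·x^2: subtract (3)·g(x) = 3·x^2 - 12, leaving 2 - 2·x
The remainder r(x) = 2 - 2·x ≠ 0 (and deg r < deg g), so g ∤ f, i.e. f ∉ (g).

Final answer: NO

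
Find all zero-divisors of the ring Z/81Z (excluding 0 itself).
An element a ∈ Z/81Z (with a ≠ 0) is a zero-divisor iff gcd(a, 81) > 1 (because a is a unit precisely when gcd(a, n) = 1, and in Z/nZ every nonzero, non-unit element is a zero-divisor). Scan a = 1, ..., 80 and keep those with gcd(a, 81) > 1:
  gcd(3, 81) = 3, gcd(6, 81) = 3, gcd(9, 81) = 9, gcd(12, 81) = 3, gcd(15, 81) = 3, gcd(18, 81) = 9, gcd(21, 81) = 3, gcd(24, 81) = 3, gcd(27, 81) = 27, gcd(30, 81) = 3, gcd(33, 81) = 3, gcd(36, 81) = 9, gcd(39, 81) = 3, gcd(42, 81) = 3, gcd(45, 81) = 9, gcd(48, 81) = 3, gcd(51, 81) = 3, gcd(54, 81) = 27, gcd(57, 81) = 3, gcd(60, 81) = 3, gcd(63, 81) = 9, gcd(66, 81) = 3, gcd(69, 81) = 3, gcd(72, 81) = 9, gcd(75, 81) = 3, gcd(78, 81) = 3.
All other a ∈ {1, ..., 80} have gcd(a, 81) = 1 and are units. So the nonzero zero-divisors are exactly the 26 values of a appearing in this scan.

Final answer: nonzero zero-divisors of Z/81Z = {3, 6, 9, 12, 15, 18, 21, 24, 27, 30, 33, 36, 39, 42, 45, 48, 51, 54, 57, 60, 63, 66, 69, 72, 75, 78}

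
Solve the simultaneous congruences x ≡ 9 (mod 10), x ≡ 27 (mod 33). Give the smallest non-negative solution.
x ≡ 159 (mod 330); the representative in [0, 330) is 159

The moduli 10, 33 are pairwise coprime, so by the CRT there is a unique solution mod 10·33 = 330.
Solve by successive substitution. Start with x ≡ 9 (mod 10).
  Combine with x ≡ 27 (mod 33): write x = 9 + 10·t and require 9 + 10·t ≡ 27 (mod 33), i.e. 10·t ≡ 27 − 9 ≡ 18 (mod 33). Since 10^(−1) ≡ 10 (mod 33), t ≡ 10·18 ≡ 15 (mod 33). So x ≡ 9 + 10·15 = 159 (mod 330).
Unique solution in [0, 330): x = 159.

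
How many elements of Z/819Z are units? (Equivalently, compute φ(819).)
An element a ∈ Z/819Z is a unit iff gcd(a, 819) = 1, so the number of units is φ(819). φ is multiplicative, with φ(p^e) = p^e − p^(e−1). Factorise 819 = 3^2 · 7 · 13. Then
  φ(819) = (3^2 − 3^1) · (7 − 1) · (13 − 1) = 6 · 6 · 12 = 432.

Final answer: Z/819Z has φ(819) = 432 units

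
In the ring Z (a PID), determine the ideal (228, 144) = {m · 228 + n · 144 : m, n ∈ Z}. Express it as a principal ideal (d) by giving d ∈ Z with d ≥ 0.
In the PID Z, (a, b) is generated by gcd(a, b). Compute gcd(228, 144) with the extended Euclidean algorithm, tracking rows (r, s, t) with s·228 + t·144 = r:
  row A: (228, 1, 0)   [1·228 + 0·144 = 228]
  row B: (144, 0, 1)   [0·228 + 1·144 = 144]
  228 = 1·144 + 84   → row C = row A − 1·row B = (84, 1, −1)   [check: 1·228 − 1·144 = 84]
  144 = 1·84 + 60   → row D = row B − 1·row C = (60, −1, 2)   [check: −1·228 + 2·144 = 60]
  84 = 1·60 + 24   → row E = row C − 1·row D = (24, 2, −3)   [check: 2·228 − 3·144 = 24]
  60 = 2·24 + 12   → row F = row D − 2·row E = (12, −5, 8)   [check: −5·228 + 8·144 = 12]
  24 = 2·12 + 0   → remainder 0, stop. gcd = 12 (last nonzero row F).
So gcd(228, 144) = 12, with Bézout identity −5·228 + 8·144 = 12. Containment (⊇): the Bézout identity exhibits 12 as an element of (228, 144), giving (12) ⊆ (228, 144). Containment (⊆): since 12 | 228 and 12 | 144 (228 = 12·19, 144 = 12·12), every Z-linear combination of 228 and 144 is divisible by 12, so (228, 144) ⊆ (12). Therefore (228, 144) = (12), d = 12.

Final answer: (228, 144) = (12); d = 12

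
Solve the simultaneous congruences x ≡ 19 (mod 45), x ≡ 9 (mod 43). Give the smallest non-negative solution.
x ≡ 1729 (mod 1935); the representative in [0, 1935) is 1729

The moduli 45, 43 are pairwise coprime, so by the CRT there is a unique solution mod 45·43 = 1935.
Solve by successive substitution. Start with x ≡ 19 (mod 45).
  Combine with x ≡ 9 (mod 43): write x = 19 + 45·t and require 19 + 45·t ≡ 9 (mod 43), i.e. 45·t ≡ 9 − 19 ≡ 33 (mod 43). Since 45^(−1) ≡ 22 (mod 43) (45 ≡ 2 (mod 43)), t ≡ 22·33 ≡ 38 (mod 43). So x ≡ 19 + 45·38 = 1729 (mod 1935).
Unique solution in [0, 1935): x = 1729.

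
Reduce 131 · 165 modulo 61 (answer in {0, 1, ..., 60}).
Reduce the factors first: 131 ≡ 9, 165 ≡ 43 (mod 61), so 131 · 165 ≡ 9 · 43 (mod 61). 9 · 43 = 387. Dividing by 61: 387 = 6·61 + 21. So (131 · 165) mod 61 = 21.

Final answer: 21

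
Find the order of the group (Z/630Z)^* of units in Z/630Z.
(Z/630Z)^* consists of the classes a with gcd(a, 630) = 1, so its order is φ(630). φ is multiplicative, with φ(p^e) = p^e − p^(e−1). Factorise 630 = 2 · 3^2 · 5 · 7. Then
  φ(630) = (2 − 1) · (3^2 − 3^1) · (5 − 1) · (7 − 1) = 1 · 6 · 4 · 6 = 144.
Thus |(Z/630Z)^*| = 144.

Final answer: |(Z/630Z)^*| = 144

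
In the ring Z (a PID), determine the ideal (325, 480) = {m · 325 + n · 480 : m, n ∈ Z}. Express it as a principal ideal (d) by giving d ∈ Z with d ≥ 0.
(325, 480) = (5); d = 5

In the PID Z, (a, b) is generated by gcd(a, b). Compute gcd(480, 325) with the extended Euclidean algorithm, tracking rows (r, s, t) with s·480 + t·325 = r:
  row A: (480, 1, 0)   [1·480 + 0·325 = 480]
  row B: (325, 0, 1)   [0·480 + 1·325 = 325]
  480 = 1·325 + 155   → row C = row A − 1·row B = (155, 1, −1)   [check: 1·480 − 1·325 = 155]
  325 = 2·155 + 15   → row D = row B − 2·row C = (15, −2, 3)   [check: −2·480 + 3·325 = 15]
  155 = 10·15 + 5   → row E = row C − 10·row D = (5, 21, −31)   [check: 21·480 − 31·325 = 5]
  15 = 3·5 + 0   → remainder 0, stop. gcd = 5 (last nonzero row E).
So gcd(325, 480) = 5, with Bézout identity 21·480 − 31·325 = 5. Containment (⊇): the Bézout identity exhibits 5 as an element of (325, 480), giving (5) ⊆ (325, 480). Containment (⊆): since 5 | 325 and 5 | 480 (325 = 5·65, 480 = 5·96), every Z-linear combination of 325 and 480 is divisible by 5, so (325, 480) ⊆ (5). Therefore (325, 480) = (5), d = 5.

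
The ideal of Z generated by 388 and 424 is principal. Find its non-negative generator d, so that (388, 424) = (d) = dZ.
In the PID Z, (a, b) is generated by gcd(a, b). Compute gcd(424, 388) with the extended Euclidean algorithm, tracking rows (r, s, t) with s·424 + t·388 = r:
  row A: (424, 1, 0)   [1·424 + 0·388 = 424]
  row B: (388, 0, 1)   [0·424 + 1·388 = 388]
  424 = 1·388 + 36   → row C = row A − 1·row B = (36, 1, −1)   [check: 1·424 − 1·388 = 36]
  388 = 10·36 + 28   → row D = row B − 10·row C = (28, −10, 11)   [check: −10·424 + 11·388 = 28]
  36 = 1·28 + 8   → row E = row C − 1·row D = (8, 11, −12)   [check: 11·424 − 12·388 = 8]
  28 = 3·8 + 4   → row F = row D − 3·row E = (4, −43, 47)   [check: −43·424 + 47·388 = 4]
  8 = 2·4 + 0   → remainder 0, stop. gcd = 4 (last nonzero row F).
So gcd(388, 424) = 4, with Bézout identity −43·424 + 47·388 = 4. Containment (⊇): the Bézout identity exhibits 4 as an element of (388, 424), giving (4) ⊆ (388, 424). Containment (⊆): since 4 | 388 and 4 | 424 (388 = 4·97, 424 = 4·106), every Z-linear combination of 388 and 424 is divisible by 4, so (388, 424) ⊆ (4). Therefore (388, 424) = (4), d = 4.

Final answer: (388, 424) = (4); d = 4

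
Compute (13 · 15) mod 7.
6

Reduce the factors first: 13 ≡ 6, 15 ≡ 1 (mod 7), so 13 · 15 ≡ 6 · 1 (mod 7). 6 · 1 = 6. Dividing by 7: 6 = 0·7 + 6. So (13 · 15) mod 7 = 6.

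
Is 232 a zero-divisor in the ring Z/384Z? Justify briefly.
gcd(232, 384) = 8 > 1, so 232 is not a unit in Z/384Z. In Z/nZ every nonzero non-unit is a zero-divisor: explicitly, take b = 384/gcd = 48 ≠ 0 (mod 384); then 232·48 = 11136 = 29·384, i.e. 232·48 ≡ 0 (mod 384). So 232 is a zero-divisor.

Final answer: YES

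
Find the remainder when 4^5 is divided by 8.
0

Use repeated squaring. Binary(5) = 101. Walk through the bits of the exponent 5 left-to-right: at each bit after the leading one, square the running value, then multiply by 4 if the bit is 1 (always reducing mod 8):
  bit 1 = 1 (leading): start with 4.
  bit 2 = 0: square 4^2 = 16 ≡ 0 (mod 8).
  bit 3 = 1: square 0^2 = 0; bit is 1, so multiply 0·4 = 0 (mod 8).
Final value: 4^5 ≡ 0 (mod 8).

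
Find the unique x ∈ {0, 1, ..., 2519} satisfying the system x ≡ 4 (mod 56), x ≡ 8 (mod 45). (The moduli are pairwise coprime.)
The moduli 56, 45 are pairwise coprime, so by the CRT there is a unique solution mod 56·45 = 2520.
Solve by successive substitution. Start with x ≡ 4 (mod 56).
  Combine with x ≡ 8 (mod 45): write x = 4 + 56·t and require 4 + 56·t ≡ 8 (mod 45), i.e. 56·t ≡ 8 − 4 ≡ 4 (mod 45). Since 56^(−1) ≡ 41 (mod 45) (56 ≡ 11 (mod 45)), t ≡ 41·4 ≡ 29 (mod 45). So x ≡ 4 + 56·29 = 1628 (mod 2520).
Unique solution in [0, 2520): x = 1628.

Final answer: x ≡ 1628 (mod 2520); the representative in [0, 2520) is 1628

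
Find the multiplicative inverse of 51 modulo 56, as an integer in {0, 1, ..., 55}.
51^(−1) ≡ 11 (mod 56)

Apply the extended Euclidean algorithm to (56, 51), tracking rows (r, s, t) with s·56 + t·51 = r. Each division r_prev = q·r_cur + r_new produces the new row as (previous row) − q·(current row):
  row A: (56, 1, 0)   [1·56 + 0·51 = 56]
  row B: (51, 0, 1)   [0·56 + 1·51 = 51]
  56 = 1·51 + 5   → row C = row A − 1·row B = (5, 1, −1)   [check: 1·56 − 1·51 = 5]
  51 = 10·5 + 1   → row D = row B − 10·row C = (1, −10, 11)   [check: −10·56 + 11·51 = 1]
  5 = 5·1 + 0   → remainder 0, stop. gcd = 1 (last nonzero row D).
The gcd is 1, so 51 is invertible mod 56. The last nonzero row gives −10·56 + 11·51 = 1, so t = 11. So 51^(−1) ≡ 11 (mod 56). Verify: 51 · 11 = 561 ≡ 1 (mod 56). ✓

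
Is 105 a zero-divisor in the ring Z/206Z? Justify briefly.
gcd(105, 206) = 1, so 105 is a unit in Z/206Z (it has a multiplicative inverse). A unit cannot be a zero-divisor: if 105·b ≡ 0 then multiplying both sides by 105^(−1) gives b ≡ 0. So 105 is not a zero-divisor.

Final answer: NO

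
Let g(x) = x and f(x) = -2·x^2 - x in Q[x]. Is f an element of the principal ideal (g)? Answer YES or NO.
In Q[x] the ideal (g) consists of all multiples of g, so f ∈ (g) iff g | f, i.e. iff the remainder of f on division by g is 0. Divide f by g (g is monic, so eliminate the leading term of the running remainder at each step):
  leading term -2·x^2: subtract (-2·x)·g(x) = -2·x^2, leaving -x
  leading term -x: subtract (-1)·g(x) = -x, leaving 0
The remainder is 0, so f(x) = g(x) · h(x) with h(x) = -2·x - 1. Hence g | f, i.e. f ∈ (g).

Final answer: YES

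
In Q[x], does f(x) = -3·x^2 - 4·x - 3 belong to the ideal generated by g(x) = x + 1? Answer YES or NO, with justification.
NO

In Q[x] the ideal (g) consists of all multiples of g, so f ∈ (g) iff g | f, i.e. iff the remainder of f on division by g is 0. Divide f by g (g is monic, so eliminate the leading term of the running remainder at each step):
  leading term -3·x^2: subtract (-3·x)·g(x) = -3·x^2 - 3·x, leaving -x - 3
  leading term -x: subtract (-1)·g(x) = -x - 1, leaving -2
The remainder r(x) = -2 ≠ 0 (and deg r < deg g), so g ∤ f, i.e. f ∉ (g).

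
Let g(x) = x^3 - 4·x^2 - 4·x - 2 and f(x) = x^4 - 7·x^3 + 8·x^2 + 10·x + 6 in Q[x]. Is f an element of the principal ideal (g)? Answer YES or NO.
YES

In Q[x] the ideal (g) consists of all multiples of g, so f ∈ (g) iff g | f, i.e. iff the remainder of f on division by g is 0. Divide f by g (g is monic, so eliminate the leading term of the running remainder at each step):
  leading term x^4: subtract (x)·g(x) = x^4 - 4·x^3 - 4·x^2 - 2·x, leaving -3·x^3 + 12·x^2 + 12·x + 6
  leading term -3·x^3: subtract (-3)·g(x) = -3·x^3 + 12·x^2 + 12·x + 6, leaving 0
The remainder is 0, so f(x) = g(x) · h(x) with h(x) = x - 3. Hence g | f, i.e. f ∈ (g).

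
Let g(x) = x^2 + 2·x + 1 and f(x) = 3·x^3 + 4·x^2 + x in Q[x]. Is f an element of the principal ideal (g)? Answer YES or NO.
In Q[x] the ideal (g) consists of all multiples of g, so f ∈ (g) iff g | f, i.e. iff the remainder of f on division by g is 0. Divide f by g (g is monic, so eliminate the leading term of the running remainder at each step):
  leading term 3·x^3: subtract (3·x)·g(x) = 3·x^3 + 6·x^2 + 3·x, leaving -2·x^2 - 2·x
  leading term -2·x^2: subtract (-2)·g(x) = -2·x^2 - 4·x - 2, leaving 2·x + 2
The remainder r(x) = 2·x + 2 ≠ 0 (and deg r < deg g), so g ∤ f, i.e. f ∉ (g).

Final answer: NO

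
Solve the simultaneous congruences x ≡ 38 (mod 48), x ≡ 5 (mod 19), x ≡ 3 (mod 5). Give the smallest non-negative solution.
x ≡ 518 (mod 4560); the representative in [0, 4560) is 518

The moduli 48, 19, 5 are pairwise coprime, so by the CRT there is a unique solution mod 48·19·5 = 4560.
Solve by successive substitution. Start with x ≡ 38 (mod 48).
  Combine with x ≡ 5 (mod 19): write x = 38 + 48·t and require 38 + 48·t ≡ 5 (mod 19), i.e. 48·t ≡ 5 − 38 ≡ 5 (mod 19). Since 48^(−1) ≡ 2 (mod 19) (48 ≡ 10 (mod 19)), t ≡ 2·5 ≡ 10 (mod 19). So x ≡ 38 + 48·10 = 518 (mod 912).
  Combine with x ≡ 3 (mod 5): write x = 518 + 912·t and require 518 + 912·t ≡ 3 (mod 5), i.e. 912·t ≡ 3 − 518 ≡ 0 (mod 5). Since 912^(−1) ≡ 3 (mod 5) (912 ≡ 2 (mod 5)), t ≡ 3·0 ≡ 0 (mod 5). So x ≡ 518 + 912·0 = 518 (mod 4560).
Unique solution in [0, 4560): x = 518.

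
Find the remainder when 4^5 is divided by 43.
Use repeated squaring. Binary(5) = 101. Walk through the bits of the exponent 5 left-to-right: at each bit after the leading one, square the running value, then multiply by 4 if the bit is 1 (always reducing mod 43):
  bit 1 = 1 (leading): start with 4.
  bit 2 = 0: square 4^2 = 16 (mod 43).
  bit 3 = 1: square 16^2 = 256 ≡ 41; bit is 1, so multiply 41·4 = 164 ≡ 35 (mod 43).
Final value: 4^5 ≡ 35 (mod 43).

Final answer: 35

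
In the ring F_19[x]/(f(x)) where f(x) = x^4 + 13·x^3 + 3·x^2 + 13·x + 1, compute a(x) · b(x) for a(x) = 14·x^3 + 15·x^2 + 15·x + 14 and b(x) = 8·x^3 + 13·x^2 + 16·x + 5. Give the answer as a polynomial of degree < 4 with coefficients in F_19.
a · b ≡ 12·x^3 + x^2 + x + 8 (mod f(x))

Multiply as integer polynomials: a · b = 112·x^6 + 302·x^5 + 539·x^4 + 617·x^3 + 497·x^2 + 299·x + 70. Reducing coefficients mod 19: a · b ≡ 17·x^6 + 17·x^5 + 7·x^4 + 9·x^3 + 3·x^2 + 14·x + 13. Now divide by f(x) = x^4 + 13·x^3 + 3·x^2 + 13·x + 1 in F_19[x], eliminating the leading term at each step:
  leading term 17·x^6: subtract (17·x^2)·f(x) = 17·x^6 + 12·x^5 + 13·x^4 + 12·x^3 + 17·x^2, leaving 5·x^5 + 13·x^4 + 16·x^3 + 5·x^2 + 14·x + 13 (coefficients mod 19)
  leading term 5·x^5: subtract (5·x)·f(x) = 5·x^5 + 8·x^4 + 15·x^3 + 8·x^2 + 5·x, leaving 5·x^4 + x^3 + 16·x^2 + 9·x + 13 (coefficients mod 19)
  leading term 5·x^4: subtract (5)·f(x) = 5·x^4 + 8·x^3 + 15·x^2 + 8·x + 5, leaving 12·x^3 + x^2 + x + 8 (coefficients mod 19)
The degree is now < 4, so this is the remainder. Hence a · b ≡ 12·x^3 + x^2 + x + 8 in F_19[x]/(f).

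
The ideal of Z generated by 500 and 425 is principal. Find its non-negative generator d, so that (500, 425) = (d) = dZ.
In the PID Z, (a, b) is generated by gcd(a, b). Compute gcd(500, 425) with the extended Euclidean algorithm, tracking rows (r, s, t) with s·500 + t·425 = r:
  row A: (500, 1, 0)   [1·500 + 0·425 = 500]
  row B: (425, 0, 1)   [0·500 + 1·425 = 425]
  500 = 1·425 + 75   → row C = row A − 1·row B = (75, 1, −1)   [check: 1·500 − 1·425 = 75]
  425 = 5·75 + 50   → row D = row B − 5·row C = (50, −5, 6)   [check: −5·500 + 6·425 = 50]
  75 = 1·50 + 25   → row E = row C − 1·row D = (25, 6, −7)   [check: 6·500 − 7·425 = 25]
  50 = 2·25 + 0   → remainder 0, stop. gcd = 25 (last nonzero row E).
So gcd(500, 425) = 25, with Bézout identity 6·500 − 7·425 = 25. Containment (⊇): the Bézout identity exhibits 25 as an element of (500, 425), giving (25) ⊆ (500, 425). Containment (⊆): since 25 | 500 and 25 | 425 (500 = 25·20, 425 = 25·17), every Z-linear combination of 500 and 425 is divisible by 25, so (500, 425) ⊆ (25). Therefore (500, 425) = (25), d = 25.

Final answer: (500, 425) = (25); d = 25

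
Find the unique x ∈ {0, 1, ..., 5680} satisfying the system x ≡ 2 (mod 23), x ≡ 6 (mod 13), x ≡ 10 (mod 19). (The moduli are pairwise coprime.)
The moduli 23, 13, 19 are pairwise coprime, so by the CRT there is a unique solution mod 23·13·19 = 5681.
Solve by successive substitution. Start with x ≡ 2 (mod 23).
  Combine with x ≡ 6 (mod 13): write x = 2 + 23·t and require 2 + 23·t ≡ 6 (mod 13), i.e. 23·t ≡ 6 − 2 ≡ 4 (mod 13). Since 23^(−1) ≡ 4 (mod 13) (23 ≡ 10 (mod 13)), t ≡ 4·4 ≡ 3 (mod 13). So x ≡ 2 + 23·3 = 71 (mod 299).
  Combine with x ≡ 10 (mod 19): write x = 71 + 299·t and require 71 + 299·t ≡ 10 (mod 19), i.e. 299·t ≡ 10 − 71 ≡ 15 (mod 19). Since 299^(−1) ≡ 15 (mod 19) (299 ≡ 14 (mod 19)), t ≡ 15·15 ≡ 16 (mod 19). So x ≡ 71 + 299·16 = 4855 (mod 5681).
Unique solution in [0, 5681): x = 4855.

Final answer: x ≡ 4855 (mod 5681); the representative in [0, 5681) is 4855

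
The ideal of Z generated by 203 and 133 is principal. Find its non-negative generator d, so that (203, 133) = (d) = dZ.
(203, 133) = (7); d = 7

In the PID Z, (a, b) is generated by gcd(a, b). Compute gcd(203, 133) with the extended Euclidean algorithm, tracking rows (r, s, t) with s·203 + t·133 = r:
  row A: (203, 1, 0)   [1·203 + 0·133 = 203]
  row B: (133, 0, 1)   [0·203 + 1·133 = 133]
  203 = 1·133 + 70   → row C = row A − 1·row B = (70, 1, −1)   [check: 1·203 − 1·133 = 70]
  133 = 1·70 + 63   → row D = row B − 1·row C = (63, −1, 2)   [check: −1·203 + 2·133 = 63]
  70 = 1·63 + 7   → row E = row C − 1·row D = (7, 2, −3)   [check: 2·203 − 3·133 = 7]
  63 = 9·7 + 0   → remainder 0, stop. gcd = 7 (last nonzero row E).
So gcd(203, 133) = 7, with Bézout identity 2·203 − 3·133 = 7. Containment (⊇): the Bézout identity exhibits 7 as an element of (203, 133), giving (7) ⊆ (203, 133). Containment (⊆): since 7 | 203 and 7 | 133 (203 = 7·29, 133 = 7·19), every Z-linear combination of 203 and 133 is divisible by 7, so (203, 133) ⊆ (7). Therefore (203, 133) = (7), d = 7.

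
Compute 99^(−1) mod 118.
99^(−1) ≡ 31 (mod 118)

Apply the extended Euclidean algorithm to (118, 99), tracking rows (r, s, t) with s·118 + t·99 = r. Each division r_prev = q·r_cur + r_new produces the new row as (previous row) − q·(current row):
  row A: (118, 1, 0)   [1·118 + 0·99 = 118]
  row B: (99, 0, 1)   [0·118 + 1·99 = 99]
  118 = 1·99 + 19   → row C = row A − 1·row B = (19, 1, −1)   [check: 1·118 − 1·99 = 19]
  99 = 5·19 + 4   → row D = row B − 5·row C = (4, −5, 6)   [check: −5·118 + 6·99 = 4]
  19 = 4·4 + 3   → row E = row C − 4·row D = (3, 21, −25)   [check: 21·118 − 25·99 = 3]
  4 = 1·3 + 1   → row F = row D − 1·row E = (1, −26, 31)   [check: −26·118 + 31·99 = 1]
  3 = 3·1 + 0   → remainder 0, stop. gcd = 1 (last nonzero row F).
The gcd is 1, so 99 is invertible mod 118. The last nonzero row gives −26·118 + 31·99 = 1, so t = 31. So 99^(−1) ≡ 31 (mod 118). Verify: 99 · 31 = 3069 ≡ 1 (mod 118). ✓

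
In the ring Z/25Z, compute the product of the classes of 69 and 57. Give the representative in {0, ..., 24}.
Reduce the factors first: 69 ≡ 19, 57 ≡ 7 (mod 25), so 69 · 57 ≡ 19 · 7 (mod 25). 19 · 7 = 133. Dividing by 25: 133 = 5·25 + 8. So (69 · 57) mod 25 = 8.

Final answer: 8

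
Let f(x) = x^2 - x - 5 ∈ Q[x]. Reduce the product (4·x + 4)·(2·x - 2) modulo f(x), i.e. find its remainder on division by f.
First multiply in Q[x] without reducing: a · b = 8·x^2 - 8. Now divide by f(x) = x^2 - x - 5, eliminating the leading term at each step:
  leading term 8·x^2: subtract (8)·f(x) = 8·x^2 - 8·x - 40, leaving 8·x + 32
The degree is now < 2, so this is the remainder. Hence a · b ≡ 8·x + 32 in Q[x]/(f).

Final answer: a · b ≡ 8·x + 32 (mod f(x))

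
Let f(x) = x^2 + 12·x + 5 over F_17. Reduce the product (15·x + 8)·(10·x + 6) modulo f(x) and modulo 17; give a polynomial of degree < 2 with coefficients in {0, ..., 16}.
a · b ≡ 2·x + 12 (mod f(x))

Multiply as integer polynomials: a · b = 150·x^2 + 170·x + 48. Reducing coefficients mod 17: a · b ≡ 14·x^2 + 14. Now divide by f(x) = x^2 + 12·x + 5 in F_17[x], eliminating the leading term at each step:
  leading term 14·x^2: subtract (14)·f(x) = 14·x^2 + 15·x + 2, leaving 2·x + 12 (coefficients mod 17)
The degree is now < 2, so this is the remainder. Hence a · b ≡ 2·x + 12 in F_17[x]/(f).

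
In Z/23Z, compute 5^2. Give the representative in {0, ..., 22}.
2

Use repeated squaring. Binary(2) = 10. Walk through the bits of the exponent 2 left-to-right: at each bit after the leading one, square the running value, then multiply by 5 if the bit is 1 (always reducing mod 23):
  bit 1 = 1 (leading): start with 5.
  bit 2 = 0: square 5^2 = 25 ≡ 2 (mod 23).
Final value: 5^2 ≡ 2 (mod 23).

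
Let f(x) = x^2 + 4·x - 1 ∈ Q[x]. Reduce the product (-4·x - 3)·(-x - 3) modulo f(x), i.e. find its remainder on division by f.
a · b ≡ 13 - x (mod f(x))

First multiply in Q[x] without reducing: a · b = 4·x^2 + 15·x + 9. Now divide by f(x) = x^2 + 4·x - 1, eliminating the leading term at each step:
  leading term 4·x^2: subtract (4)·f(x) = 4·x^2 + 16·x - 4, leaving 13 - x
The degree is now < 2, so this is the remainder. Hence a · b ≡ 13 - x in Q[x]/(f).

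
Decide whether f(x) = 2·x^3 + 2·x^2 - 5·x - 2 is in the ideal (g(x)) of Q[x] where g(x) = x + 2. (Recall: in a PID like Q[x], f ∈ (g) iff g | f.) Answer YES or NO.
YES

In Q[x] the ideal (g) consists of all multiples of g, so f ∈ (g) iff g | f, i.e. iff the remainder of f on division by g is 0. Divide f by g (g is monic, so eliminate the leading term of the running remainder at each step):
  leading term 2·x^3: subtract (2·x^2)·g(x) = 2·x^3 + 4·x^2, leaving -2·x^2 - 5·x - 2
  leading term -2·x^2: subtract (-2·x)·g(x) = -2·x^2 - 4·x, leaving -x - 2
  leading term -x: subtract (-1)·g(x) = -x - 2, leaving 0
The remainder is 0, so f(x) = g(x) · h(x) with h(x) = 2·x^2 - 2·x - 1. Hence g | f, i.e. f ∈ (g).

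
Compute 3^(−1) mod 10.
Apply the extended Euclidean algorithm to (10, 3), tracking rows (r, s, t) with s·10 + t·3 = r. Each division r_prev = q·r_cur + r_new produces the new row as (previous row) − q·(current row):
  row A: (10, 1, 0)   [1·10 + 0·3 = 10]
  row B: (3, 0, 1)   [0·10 + 1·3 = 3]
  10 = 3·3 + 1   → row C = row A − 3·row B = (1, 1, −3)   [check: 1·10 − 3·3 = 1]
  3 = 3·1 + 0   → remainder 0, stop. gcd = 1 (last nonzero row C).
The gcd is 1, so 3 is invertible mod 10. The last nonzero row gives 1·10 − 3·3 = 1, so t = −3. So 3^(−1) ≡ −3 ≡ 7 (mod 10). Verify: 3 · 7 = 21 ≡ 1 (mod 10). ✓

Final answer: 3^(−1) ≡ 7 (mod 10)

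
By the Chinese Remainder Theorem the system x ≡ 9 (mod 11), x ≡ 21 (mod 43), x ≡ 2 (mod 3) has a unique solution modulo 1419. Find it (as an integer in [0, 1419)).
x ≡ 1010 (mod 1419); the representative in [0, 1419) is 1010

The moduli 11, 43, 3 are pairwise coprime, so by the CRT there is a unique solution mod 11·43·3 = 1419.
Solve by successive substitution. Start with x ≡ 9 (mod 11).
  Combine with x ≡ 21 (mod 43): write x = 9 + 11·t and require 9 + 11·t ≡ 21 (mod 43), i.e. 11·t ≡ 21 − 9 ≡ 12 (mod 43). Since 11^(−1) ≡ 4 (mod 43), t ≡ 4·12 ≡ 5 (mod 43). So x ≡ 9 + 11·5 = 64 (mod 473).
  Combine with x ≡ 2 (mod 3): write x = 64 + 473·t and require 64 + 473·t ≡ 2 (mod 3), i.e. 473·t ≡ 2 − 64 ≡ 1 (mod 3). Since 473^(−1) ≡ 2 (mod 3) (473 ≡ 2 (mod 3)), t ≡ 2·1 ≡ 2 (mod 3). So x ≡ 64 + 473·2 = 1010 (mod 1419).
Unique solution in [0, 1419): x = 1010.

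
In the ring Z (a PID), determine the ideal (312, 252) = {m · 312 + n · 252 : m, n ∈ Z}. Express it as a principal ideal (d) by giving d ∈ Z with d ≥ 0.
(312, 252) = (12); d = 12

In the PID Z, (a, b) is generated by gcd(a, b). Compute gcd(312, 252) with the extended Euclidean algorithm, tracking rows (r, s, t) with s·312 + t·252 = r:
  row A: (312, 1, 0)   [1·312 + 0·252 = 312]
  row B: (252, 0, 1)   [0·312 + 1·252 = 252]
  312 = 1·252 + 60   → row C = row A − 1·row B = (60, 1, −1)   [check: 1·312 − 1·252 = 60]
  252 = 4·60 + 12   → row D = row B − 4·row C = (12, −4, 5)   [check: −4·312 + 5·252 = 12]
  60 = 5·12 + 0   → remainder 0, stop. gcd = 12 (last nonzero row D).
So gcd(312, 252) = 12, with Bézout identity −4·312 + 5·252 = 12. Containment (⊇): the Bézout identity exhibits 12 as an element of (312, 252), giving (12) ⊆ (312, 252). Containment (⊆): since 12 | 312 and 12 | 252 (312 = 12·26, 252 = 12·21), every Z-linear combination of 312 and 252 is divisible by 12, so (312, 252) ⊆ (12). Therefore (312, 252) = (12), d = 12.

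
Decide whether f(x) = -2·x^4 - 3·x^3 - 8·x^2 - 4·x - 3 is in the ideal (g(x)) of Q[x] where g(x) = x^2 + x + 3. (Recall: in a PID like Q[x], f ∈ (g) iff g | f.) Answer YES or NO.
In Q[x] the ideal (g) consists of all multiples of g, so f ∈ (g) iff g | f, i.e. iff the remainder of f on division by g is 0. Divide f by g (g is monic, so eliminate the leading term of the running remainder at each step):
  leading term -2·x^4: subtract (-2·x^2)·g(x) = -2·x^4 - 2·x^3 - 6·x^2, leaving -x^3 - 2·x^2 - 4·x - 3
  leading term -x^3: subtract (-x)·g(x) = -x^3 - x^2 - 3·x, leaving -x^2 - x - 3
  leading term -x^2: subtract (-1)·g(x) = -x^2 - x - 3, leaving 0
The remainder is 0, so f(x) = g(x) · h(x) with h(x) = -2·x^2 - x - 1. Hence g | f, i.e. f ∈ (g).

Final answer: YES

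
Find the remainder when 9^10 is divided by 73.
Use repeated squaring. Binary(10) = 1010. Walk through the bits of the exponent 10 left-to-right: at each bit after the leading one, square the running value, then multiply by 9 if the bit is 1 (always reducing mod 73):
  bit 1 = 1 (leading): start with 9.
  bit 2 = 0: square 9^2 = 81 ≡ 8 (mod 73).
  bit 3 = 1: square 8^2 = 64; bit is 1, so multiply 64·9 = 576 ≡ 65 (mod 73).
  bit 4 = 0: square 65^2 = 4225 ≡ 64 (mod 73).
Final value: 9^10 ≡ 64 (mod 73).

Final answer: 64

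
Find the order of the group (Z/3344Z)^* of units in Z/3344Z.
|(Z/3344Z)^*| = 1440

(Z/3344Z)^* consists of the classes a with gcd(a, 3344) = 1, so its order is φ(3344). φ is multiplicative, with φ(p^e) = p^e − p^(e−1). Factorise 3344 = 2^4 · 11 · 19. Then
  φ(3344) = (2^4 − 2^3) · (11 − 1) · (19 − 1) = 8 · 10 · 18 = 1440.
Thus |(Z/3344Z)^*| = 1440.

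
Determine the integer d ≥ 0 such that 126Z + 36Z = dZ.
(126, 36) = (18); d = 18

In the PID Z, (a, b) is generated by gcd(a, b). Compute gcd(126, 36) with the extended Euclidean algorithm, tracking rows (r, s, t) with s·126 + t·36 = r:
  row A: (126, 1, 0)   [1·126 + 0·36 = 126]
  row B: (36, 0, 1)   [0·126 + 1·36 = 36]
  126 = 3·36 + 18   → row C = row A − 3·row B = (18, 1, −3)   [check: 1·126 − 3·36 = 18]
  36 = 2·18 + 0   → remainder 0, stop. gcd = 18 (last nonzero row C).
So gcd(126, 36) = 18, with Bézout identity 1·126 − 3·36 = 18. Containment (⊇): the Bézout identity exhibits 18 as an element of (126, 36), giving (18) ⊆ (126, 36). Containment (⊆): since 18 | 126 and 18 | 36 (126 = 18·7, 36 = 18·2), every Z-linear combination of 126 and 36 is divisible by 18, so (126, 36) ⊆ (18). Therefore (126, 36) = (18), d = 18.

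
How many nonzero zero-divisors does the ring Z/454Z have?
In Z/454Z each nonzero element is either a unit (gcd with 454 is 1) or a zero-divisor (gcd > 1). The number of units is φ(454): factorise 454 = 2 · 227, so φ(454) = (2 − 1) · (227 − 1) = 1 · 226 = 226. The nonzero elements number 454 − 1 = 453. Hence the nonzero zero-divisors number 453 − 226 = 227.

Final answer: Z/454Z has 227 nonzero zero-divisors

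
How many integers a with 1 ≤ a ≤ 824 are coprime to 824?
The number of a ∈ {1, ..., 824} with gcd(a, 824) = 1 is by definition Euler's totient φ(824). φ is multiplicative, with φ(p^e) = p^e − p^(e−1). Factorise 824 = 2^3 · 103. Then
  φ(824) = (2^3 − 2^2) · (103 − 1) = 4 · 102 = 408.
So there are 408 such integers.

Final answer: 408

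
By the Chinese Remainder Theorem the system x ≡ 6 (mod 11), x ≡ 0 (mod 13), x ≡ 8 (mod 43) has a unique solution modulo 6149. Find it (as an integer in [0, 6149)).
x ≡ 1040 (mod 6149); the representative in [0, 6149) is 1040

The moduli 11, 13, 43 are pairwise coprime, so by the CRT there is a unique solution mod 11·13·43 = 6149.
Solve by successive substitution. Start with x ≡ 6 (mod 11).
  Combine with x ≡ 0 (mod 13): write x = 6 + 11·t and require 6 + 11·t ≡ 0 (mod 13), i.e. 11·t ≡ 0 − 6 ≡ 7 (mod 13). Since 11^(−1) ≡ 6 (mod 13), t ≡ 6·7 ≡ 3 (mod 13). So x ≡ 6 + 11·3 = 39 (mod 143).
  Combine with x ≡ 8 (mod 43): write x = 39 + 143·t and require 39 + 143·t ≡ 8 (mod 43), i.e. 143·t ≡ 8 − 39 ≡ 12 (mod 43). Since 143^(−1) ≡ 40 (mod 43) (143 ≡ 14 (mod 43)), t ≡ 40·12 ≡ 7 (mod 43). So x ≡ 39 + 143·7 = 1040 (mod 6149).
Unique solution in [0, 6149): x = 1040.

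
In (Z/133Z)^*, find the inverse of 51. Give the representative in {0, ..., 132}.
51^(−1) ≡ 60 (mod 133)

Apply the extended Euclidean algorithm to (133, 51), tracking rows (r, s, t) with s·133 + t·51 = r. Each division r_prev = q·r_cur + r_new produces the new row as (previous row) − q·(current row):
  row A: (133, 1, 0)   [1·133 + 0·51 = 133]
  row B: (51, 0, 1)   [0·133 + 1·51 = 51]
  133 = 2·51 + 31   → row C = row A − 2·row B = (31, 1, −2)   [check: 1·133 − 2·51 = 31]
  51 = 1·31 + 20   → row D = row B − 1·row C = (20, −1, 3)   [check: −1·133 + 3·51 = 20]
  31 = 1·20 + 11   → row E = row C − 1·row D = (11, 2, −5)   [check: 2·133 − 5·51 = 11]
  20 = 1·11 + 9   → row F = row D − 1·row E = (9, −3, 8)   [check: −3·133 + 8·51 = 9]
  11 = 1·9 + 2   → row G = row E − 1·row F = (2, 5, −13)   [check: 5·133 − 13·51 = 2]
  9 = 4·2 + 1   → row H = row F − 4·row G = (1, −23, 60)   [check: −23·133 + 60·51 = 1]
  2 = 2·1 + 0   → remainder 0, stop. gcd = 1 (last nonzero row H).
The gcd is 1, so 51 is invertible mod 133. The last nonzero row gives −23·133 + 60·51 = 1, so t = 60. So 51^(−1) ≡ 60 (mod 133). Verify: 51 · 60 = 3060 ≡ 1 (mod 133). ✓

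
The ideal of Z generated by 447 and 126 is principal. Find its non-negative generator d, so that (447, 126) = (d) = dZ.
(447, 126) = (3); d = 3

In the PID Z, (a, b) is generated by gcd(a, b). Compute gcd(447, 126) with the extended Euclidean algorithm, tracking rows (r, s, t) with s·447 + t·126 = r:
  row A: (447, 1, 0)   [1·447 + 0·126 = 447]
  row B: (126, 0, 1)   [0·447 + 1·126 = 126]
  447 = 3·126 + 69   → row C = row A − 3·row B = (69, 1, −3)   [check: 1·447 − 3·126 = 69]
  126 = 1·69 + 57   → row D = row B − 1·row C = (57, −1, 4)   [check: −1·447 + 4·126 = 57]
  69 = 1·57 + 12   → row E = row C − 1·row D = (12, 2, −7)   [check: 2·447 − 7·126 = 12]
  57 = 4·12 + 9   → row F = row D − 4·row E = (9, −9, 32)   [check: −9·447 + 32·126 = 9]
  12 = 1·9 + 3   → row G = row E − 1·row F = (3, 11, −39)   [check: 11·447 − 39·126 = 3]
  9 = 3·3 + 0   → remainder 0, stop. gcd = 3 (last nonzero row G).
So gcd(447, 126) = 3, with Bézout identity 11·447 − 39·126 = 3. Containment (⊇): the Bézout identity exhibits 3 as an element of (447, 126), giving (3) ⊆ (447, 126). Containment (⊆): since 3 | 447 and 3 | 126 (447 = 3·149, 126 = 3·42), every Z-linear combination of 447 and 126 is divisible by 3, so (447, 126) ⊆ (3). Therefore (447, 126) = (3), d = 3.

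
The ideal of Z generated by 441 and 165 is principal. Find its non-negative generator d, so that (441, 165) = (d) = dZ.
In the PID Z, (a, b) is generated by gcd(a, b). Compute gcd(441, 165) with the extended Euclidean algorithm, tracking rows (r, s, t) with s·441 + t·165 = r:
  row A: (441, 1, 0)   [1·441 + 0·165 = 441]
  row B: (165, 0, 1)   [0·441 + 1·165 = 165]
  441 = 2·165 + 111   → row C = row A − 2·row B = (111, 1, −2)   [check: 1·441 − 2·165 = 111]
  165 = 1·111 + 54   → row D = row B − 1·row C = (54, −1, 3)   [check: −1·441 + 3·165 = 54]
  111 = 2·54 + 3   → row E = row C − 2·row D = (3, 3, −8)   [check: 3·441 − 8·165 = 3]
  54 = 18·3 + 0   → remainder 0, stop. gcd = 3 (last nonzero row E).
So gcd(441, 165) = 3, with Bézout identity 3·441 − 8·165 = 3. Containment (⊇): the Bézout identity exhibits 3 as an element of (441, 165), giving (3) ⊆ (441, 165). Containment (⊆): since 3 | 441 and 3 | 165 (441 = 3·147, 165 = 3·55), every Z-linear combination of 441 and 165 is divisible by 3, so (441, 165) ⊆ (3). Therefore (441, 165) = (3), d = 3.

Final answer: (441, 165) = (3); d = 3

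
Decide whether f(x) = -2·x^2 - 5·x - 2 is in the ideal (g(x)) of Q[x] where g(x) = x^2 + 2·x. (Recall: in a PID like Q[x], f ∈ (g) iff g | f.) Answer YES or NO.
NO

In Q[x] the ideal (g) consists of all multiples of g, so f ∈ (g) iff g | f, i.e. iff the remainder of f on division by g is 0. Divide f by g (g is monic, so eliminate the leading term of the running remainder at each step):
  leading term -2·x^2: subtract (-2)·g(x) = -2·x^2 - 4·x, leaving -x - 2
The remainder r(x) = -x - 2 ≠ 0 (and deg r < deg g), so g ∤ f, i.e. f ∉ (g).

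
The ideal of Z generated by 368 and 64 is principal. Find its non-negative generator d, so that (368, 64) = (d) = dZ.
In the PID Z, (a, b) is generated by gcd(a, b). Compute gcd(368, 64) with the extended Euclidean algorithm, tracking rows (r, s, t) with s·368 + t·64 = r:
  row A: (368, 1, 0)   [1·368 + 0·64 = 368]
  row B: (64, 0, 1)   [0·368 + 1·64 = 64]
  368 = 5·64 + 48   → row C = row A − 5·row B = (48, 1, −5)   [check: 1·368 − 5·64 = 48]
  64 = 1·48 + 16   → row D = row B − 1·row C = (16, −1, 6)   [check: −1·368 + 6·64 = 16]
  48 = 3·16 + 0   → remainder 0, stop. gcd = 16 (last nonzero row D).
So gcd(368, 64) = 16, with Bézout identity −1·368 + 6·64 = 16. Containment (⊇): the Bézout identity exhibits 16 as an element of (368, 64), giving (16) ⊆ (368, 64). Containment (⊆): since 16 | 368 and 16 | 64 (368 = 16·23, 64 = 16·4), every Z-linear combination of 368 and 64 is divisible by 16, so (368, 64) ⊆ (16). Therefore (368, 64) = (16), d = 16.

Final answer: (368, 64) = (16); d = 16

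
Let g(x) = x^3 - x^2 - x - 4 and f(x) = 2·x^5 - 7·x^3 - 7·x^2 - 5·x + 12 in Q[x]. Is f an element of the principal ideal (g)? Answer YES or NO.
In Q[x] the ideal (g) consists of all multiples of g, so f ∈ (g) iff g | f, i.e. iff the remainder of f on division by g is 0. Divide f by g (g is monic, so eliminate the leading term of the running remainder at each step):
  leading term 2·x^5: subtract (2·x^2)·g(x) = 2·x^5 - 2·x^4 - 2·x^3 - 8·x^2, leaving 2·x^4 - 5·x^3 + x^2 - 5·x + 12
  leading term 2·x^4: subtract (2·x)·g(x) = 2·x^4 - 2·x^3 - 2·x^2 - 8·x, leaving -3·x^3 + 3·x^2 + 3·x + 12
  leading term -3·x^3: subtract (-3)·g(x) = -3·x^3 + 3·x^2 + 3·x + 12, leaving 0
The remainder is 0, so f(x) = g(x) · h(x) with h(x) = 2·x^2 + 2·x - 3. Hence g | f, i.e. f ∈ (g).

Final answer: YES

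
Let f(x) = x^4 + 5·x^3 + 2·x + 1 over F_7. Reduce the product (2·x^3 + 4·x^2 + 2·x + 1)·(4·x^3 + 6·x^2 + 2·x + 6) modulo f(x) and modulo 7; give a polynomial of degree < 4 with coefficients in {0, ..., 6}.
a · b ≡ 2·x^3 + x^2 + 2·x + 1 (mod f(x))

Multiply as integer polynomials: a · b = 8·x^6 + 28·x^5 + 36·x^4 + 36·x^3 + 34·x^2 + 14·x + 6. Reducing coefficients mod 7: a · b ≡ x^6 + x^4 + x^3 + 6·x^2 + 6. Now divide by f(x) = x^4 + 5·x^3 + 2·x + 1 in F_7[x], eliminating the leading term at each step:
  leading term x^6: subtract (x^2)·f(x) = x^6 + 5·x^5 + 2·x^3 + x^2, leaving 2·x^5 + x^4 + 6·x^3 + 5·x^2 + 6 (coefficients mod 7)
  leading term 2·x^5: subtract (2·x)·f(x) = 2·x^5 + 3·x^4 + 4·x^2 + 2·x, leaving 5·x^4 + 6·x^3 + x^2 + 5·x + 6 (coefficients mod 7)
  leading term 5·x^4: subtract (5)·f(x) = 5·x^4 + 4·x^3 + 3·x + 5, leaving 2·x^3 + x^2 + 2·x + 1 (coefficients mod 7)
The degree is now < 4, so this is the remainder. Hence a · b ≡ 2·x^3 + x^2 + 2·x + 1 in F_7[x]/(f).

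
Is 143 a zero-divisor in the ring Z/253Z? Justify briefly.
YES

gcd(143, 253) = 11 > 1, so 143 is not a unit in Z/253Z. In Z/nZ every nonzero non-unit is a zero-divisor: explicitly, take b = 253/gcd = 23 ≠ 0 (mod 253); then 143·23 = 3289 = 13·253, i.e. 143·23 ≡ 0 (mod 253). So 143 is a zero-divisor.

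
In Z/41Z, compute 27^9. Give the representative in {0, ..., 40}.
Use repeated squaring. Binary(9) = 1001. Walk through the bits of the exponent 9 left-to-right: at each bit after the leading one, square the running value, then multiply by 27 if the bit is 1 (always reducing mod 41):
  bit 1 = 1 (leading): start with 27.
  bit 2 = 0: square 27^2 = 729 ≡ 32 (mod 41).
  bit 3 = 0: square 32^2 = 1024 ≡ 40 (mod 41).
  bit 4 = 1: square 40^2 = 1600 ≡ 1; bit is 1, so multiply 1·27 = 27 (mod 41).
Final value: 27^9 ≡ 27 (mod 41).

Final answer: 27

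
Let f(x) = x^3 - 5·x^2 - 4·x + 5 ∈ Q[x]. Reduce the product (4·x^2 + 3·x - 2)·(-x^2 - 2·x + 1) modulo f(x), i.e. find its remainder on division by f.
First multiply in Q[x] without reducing: a · b = -4·x^4 - 11·x^3 + 7·x - 2. Now divide by f(x) = x^3 - 5·x^2 - 4·x + 5, eliminating the leading term at each step:
  leading term -4·x^4: subtract (-4·x)·f(x) = -4·x^4 + 20·x^3 + 16·x^2 - 20·x, leaving -31·x^3 - 16·x^2 + 27·x - 2
  leading term -31·x^3: subtract (-31)·f(x) = -31·x^3 + 155·x^2 + 124·x - 155, leaving -171·x^2 - 97·x + 153
The degree is now < 3, so this is the remainder. Hence a · b ≡ -171·x^2 - 97·x + 153 in Q[x]/(f).

Final answer: a · b ≡ -171·x^2 - 97·x + 153 (mod f(x))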